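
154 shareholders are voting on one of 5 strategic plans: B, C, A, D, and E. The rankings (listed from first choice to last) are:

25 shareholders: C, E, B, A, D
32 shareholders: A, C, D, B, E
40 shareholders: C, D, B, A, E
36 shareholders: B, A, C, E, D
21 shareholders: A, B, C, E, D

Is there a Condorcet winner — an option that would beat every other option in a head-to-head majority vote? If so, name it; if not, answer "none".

Checking pairwise contests:
C beats B 97–57.
A beats C 89–65.
B beats A 101–53.
B beats D 82–72.
B beats E 129–25.
Every option loses at least one head-to-head, so there is no Condorcet winner.

none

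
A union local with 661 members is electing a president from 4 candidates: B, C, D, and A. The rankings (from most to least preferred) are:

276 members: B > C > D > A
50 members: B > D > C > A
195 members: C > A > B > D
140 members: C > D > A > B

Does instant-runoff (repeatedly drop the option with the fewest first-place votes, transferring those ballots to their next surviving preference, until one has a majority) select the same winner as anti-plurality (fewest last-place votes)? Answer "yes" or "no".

Instant-runoff — R1 B 326, C 335, D 0, A 0 (C winner). Winner: C.
Anti-plurality — last-place votes: B 140, C 0, D 195, A 326. Winner: C.
The two methods agree.

yes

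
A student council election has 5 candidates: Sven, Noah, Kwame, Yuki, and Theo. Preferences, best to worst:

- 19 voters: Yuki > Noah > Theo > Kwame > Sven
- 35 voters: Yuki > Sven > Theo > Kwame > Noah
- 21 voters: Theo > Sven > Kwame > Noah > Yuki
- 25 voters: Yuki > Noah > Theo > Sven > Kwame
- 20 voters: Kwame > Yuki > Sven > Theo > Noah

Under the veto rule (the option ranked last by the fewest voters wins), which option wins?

Last-place votes: Sven 19, Noah 55, Kwame 25, Yuki 21, Theo 0.
Theo is ranked last by the fewest voters, so Theo wins.

Theo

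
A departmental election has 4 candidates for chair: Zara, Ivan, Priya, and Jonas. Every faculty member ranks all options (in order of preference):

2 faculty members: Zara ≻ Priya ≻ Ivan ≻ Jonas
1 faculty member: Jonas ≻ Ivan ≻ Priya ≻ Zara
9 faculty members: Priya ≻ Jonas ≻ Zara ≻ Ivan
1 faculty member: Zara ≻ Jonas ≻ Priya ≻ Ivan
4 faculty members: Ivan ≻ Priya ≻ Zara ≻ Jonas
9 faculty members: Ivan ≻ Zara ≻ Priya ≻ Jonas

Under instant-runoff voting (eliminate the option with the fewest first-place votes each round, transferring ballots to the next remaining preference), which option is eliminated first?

Jonas

Round 1: Zara 3, Ivan 13, Priya 9, Jonas 1. Eliminate Jonas.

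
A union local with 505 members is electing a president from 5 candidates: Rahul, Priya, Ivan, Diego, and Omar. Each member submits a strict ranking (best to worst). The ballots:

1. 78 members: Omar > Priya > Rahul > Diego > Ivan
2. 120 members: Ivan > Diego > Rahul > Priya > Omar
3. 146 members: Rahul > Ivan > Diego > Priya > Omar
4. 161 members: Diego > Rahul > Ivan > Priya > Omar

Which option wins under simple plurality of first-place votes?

Diego

First-place votes: Rahul 146, Priya 0, Ivan 120, Diego 161, Omar 78.
Diego has the most first-place votes.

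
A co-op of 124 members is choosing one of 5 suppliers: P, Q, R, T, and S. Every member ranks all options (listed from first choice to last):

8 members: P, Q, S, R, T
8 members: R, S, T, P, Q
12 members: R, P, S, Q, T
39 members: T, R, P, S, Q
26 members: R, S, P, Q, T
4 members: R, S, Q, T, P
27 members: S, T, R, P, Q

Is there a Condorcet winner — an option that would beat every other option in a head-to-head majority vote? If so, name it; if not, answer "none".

none

Checking pairwise contests:
R beats P 116–8.
P beats Q 120–4.
T beats R 66–58.
S beats T 85–39.
R beats S 89–35.
Every option loses at least one head-to-head, so there is no Condorcet winner.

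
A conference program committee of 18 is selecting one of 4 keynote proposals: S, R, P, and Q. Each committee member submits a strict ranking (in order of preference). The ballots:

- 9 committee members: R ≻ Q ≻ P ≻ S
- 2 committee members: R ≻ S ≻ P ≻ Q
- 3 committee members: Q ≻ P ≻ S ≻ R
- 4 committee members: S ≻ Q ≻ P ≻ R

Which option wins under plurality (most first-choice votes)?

R

First-place votes: S 4, R 11, P 0, Q 3.
R has the most first-place votes.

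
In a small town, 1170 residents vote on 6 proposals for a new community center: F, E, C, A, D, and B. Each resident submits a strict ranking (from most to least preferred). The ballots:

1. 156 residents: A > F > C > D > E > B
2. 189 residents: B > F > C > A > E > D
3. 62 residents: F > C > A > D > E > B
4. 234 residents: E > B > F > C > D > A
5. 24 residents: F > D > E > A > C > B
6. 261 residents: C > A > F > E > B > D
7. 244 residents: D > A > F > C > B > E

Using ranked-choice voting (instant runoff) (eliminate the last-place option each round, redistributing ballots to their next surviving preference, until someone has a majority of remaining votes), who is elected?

Round 1: F 86, E 234, C 261, A 156, D 244, B 189. Eliminate F.
Round 2: E 234, C 323, A 156, D 268, B 189. Eliminate A.
Round 3: E 234, C 479, D 268, B 189. Eliminate B.
Round 4: E 234, C 668, D 268. C has a majority.

C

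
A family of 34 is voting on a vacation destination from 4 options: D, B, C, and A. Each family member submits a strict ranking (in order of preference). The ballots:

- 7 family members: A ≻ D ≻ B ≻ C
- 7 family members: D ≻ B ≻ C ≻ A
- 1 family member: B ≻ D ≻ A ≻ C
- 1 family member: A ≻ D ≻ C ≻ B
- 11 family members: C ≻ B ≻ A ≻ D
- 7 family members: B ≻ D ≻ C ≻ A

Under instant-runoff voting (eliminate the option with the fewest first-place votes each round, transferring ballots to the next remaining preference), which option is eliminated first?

D

Round 1: D 7, B 8, C 11, A 8. Eliminate D.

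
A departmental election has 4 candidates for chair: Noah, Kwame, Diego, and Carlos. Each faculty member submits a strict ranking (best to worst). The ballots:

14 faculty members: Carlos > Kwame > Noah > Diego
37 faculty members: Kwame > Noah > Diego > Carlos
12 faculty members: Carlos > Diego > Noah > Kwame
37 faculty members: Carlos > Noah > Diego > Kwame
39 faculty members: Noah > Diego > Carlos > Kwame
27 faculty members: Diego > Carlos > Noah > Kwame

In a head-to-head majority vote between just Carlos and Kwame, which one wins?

Voters preferring Carlos to Kwame: 129; preferring Kwame to Carlos: 37.
Carlos wins the head-to-head.

Carlos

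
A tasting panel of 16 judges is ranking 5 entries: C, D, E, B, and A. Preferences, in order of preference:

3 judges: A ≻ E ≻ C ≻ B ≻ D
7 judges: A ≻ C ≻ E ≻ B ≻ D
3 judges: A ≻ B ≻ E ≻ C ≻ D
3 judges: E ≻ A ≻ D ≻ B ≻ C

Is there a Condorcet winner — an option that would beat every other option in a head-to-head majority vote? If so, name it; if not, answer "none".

A

A vs C: 16–0 for A.
A vs D: 16–0 for A.
A vs E: 13–3 for A.
A vs B: 16–0 for A.
A beats every other option head-to-head.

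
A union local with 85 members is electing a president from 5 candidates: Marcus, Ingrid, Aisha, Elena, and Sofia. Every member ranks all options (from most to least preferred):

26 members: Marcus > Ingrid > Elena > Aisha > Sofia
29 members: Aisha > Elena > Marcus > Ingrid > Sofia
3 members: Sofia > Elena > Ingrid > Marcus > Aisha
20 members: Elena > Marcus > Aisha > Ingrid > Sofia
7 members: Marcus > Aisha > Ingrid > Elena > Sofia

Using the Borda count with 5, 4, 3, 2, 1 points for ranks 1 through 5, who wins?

Marcus: 26·5 + 29·3 + 3·2 + 20·4 + 7·5 = 338
Ingrid: 26·4 + 29·2 + 3·3 + 20·2 + 7·3 = 232
Aisha: 26·2 + 29·5 + 3·1 + 20·3 + 7·4 = 288
Elena: 26·3 + 29·4 + 3·4 + 20·5 + 7·2 = 320
Sofia: 26·1 + 29·1 + 3·5 + 20·1 + 7·1 = 97
Marcus has the highest Borda score (338).

Marcus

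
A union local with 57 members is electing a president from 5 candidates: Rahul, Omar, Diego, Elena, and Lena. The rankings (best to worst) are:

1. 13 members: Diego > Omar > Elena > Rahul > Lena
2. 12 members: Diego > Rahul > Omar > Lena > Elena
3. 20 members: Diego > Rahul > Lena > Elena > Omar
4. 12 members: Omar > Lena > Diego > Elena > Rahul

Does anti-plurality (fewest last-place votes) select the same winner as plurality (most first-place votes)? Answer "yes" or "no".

Anti-plurality — last-place votes: Rahul 12, Omar 20, Diego 0, Elena 12, Lena 13. Winner: Diego.
Plurality — first-place votes: Rahul 0, Omar 12, Diego 45, Elena 0, Lena 0. Winner: Diego.
The two methods agree.

yes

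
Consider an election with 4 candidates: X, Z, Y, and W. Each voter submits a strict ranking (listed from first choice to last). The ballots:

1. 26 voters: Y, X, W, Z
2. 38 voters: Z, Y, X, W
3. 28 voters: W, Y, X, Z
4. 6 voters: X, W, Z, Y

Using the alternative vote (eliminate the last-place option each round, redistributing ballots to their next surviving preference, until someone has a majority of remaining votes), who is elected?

W

Round 1: X 6, Z 38, Y 26, W 28. Eliminate X.
Round 2: Z 38, Y 26, W 34. Eliminate Y.
Round 3: Z 38, W 60. W has a majority.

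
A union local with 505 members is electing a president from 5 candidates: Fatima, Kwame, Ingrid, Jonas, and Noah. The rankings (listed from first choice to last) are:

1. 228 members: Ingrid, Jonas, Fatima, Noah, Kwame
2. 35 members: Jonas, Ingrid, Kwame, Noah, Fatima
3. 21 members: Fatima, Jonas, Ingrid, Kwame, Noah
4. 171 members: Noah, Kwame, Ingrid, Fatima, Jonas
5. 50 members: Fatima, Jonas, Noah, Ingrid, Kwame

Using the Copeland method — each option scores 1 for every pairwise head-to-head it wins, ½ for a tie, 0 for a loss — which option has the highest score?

Ingrid

Fatima: beats Kwame and Noah; loses to Ingrid and Jonas → score 2.
Kwame: loses to Fatima, Ingrid, Jonas, and Noah → score 0.
Ingrid: beats Fatima, Kwame, Jonas, and Noah → score 4.
Jonas: beats Fatima, Kwame, and Noah; loses to Ingrid → score 3.
Noah: beats Kwame; loses to Fatima, Ingrid, and Jonas → score 1.
Ingrid has the best pairwise record.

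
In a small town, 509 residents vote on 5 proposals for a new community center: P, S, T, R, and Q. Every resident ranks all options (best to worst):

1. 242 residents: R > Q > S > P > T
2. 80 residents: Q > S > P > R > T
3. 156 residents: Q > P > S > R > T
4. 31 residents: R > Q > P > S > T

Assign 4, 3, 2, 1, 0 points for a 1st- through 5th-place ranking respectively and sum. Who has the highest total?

P: 242·1 + 80·2 + 156·3 + 31·2 = 932
S: 242·2 + 80·3 + 156·2 + 31·1 = 1067
T: 242·0 + 80·0 + 156·0 + 31·0 = 0
R: 242·4 + 80·1 + 156·1 + 31·4 = 1328
Q: 242·3 + 80·4 + 156·4 + 31·3 = 1763
Q has the highest Borda score (1763).

Q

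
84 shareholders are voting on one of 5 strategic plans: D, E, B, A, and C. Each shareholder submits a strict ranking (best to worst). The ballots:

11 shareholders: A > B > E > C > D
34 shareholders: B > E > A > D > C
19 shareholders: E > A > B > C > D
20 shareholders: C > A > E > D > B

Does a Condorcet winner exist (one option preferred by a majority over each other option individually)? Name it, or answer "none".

Checking pairwise contests:
E beats D 84–0.
B beats E 45–39.
A beats B 50–34.
E beats A 53–31.
E beats C 64–20.
Every option loses at least one head-to-head, so there is no Condorcet winner.

none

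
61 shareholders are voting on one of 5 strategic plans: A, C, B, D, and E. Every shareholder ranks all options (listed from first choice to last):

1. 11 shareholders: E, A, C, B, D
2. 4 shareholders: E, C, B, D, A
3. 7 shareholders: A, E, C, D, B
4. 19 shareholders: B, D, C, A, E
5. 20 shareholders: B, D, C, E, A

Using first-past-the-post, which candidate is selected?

B

First-place votes: A 7, C 0, B 39, D 0, E 15.
B has the most first-place votes.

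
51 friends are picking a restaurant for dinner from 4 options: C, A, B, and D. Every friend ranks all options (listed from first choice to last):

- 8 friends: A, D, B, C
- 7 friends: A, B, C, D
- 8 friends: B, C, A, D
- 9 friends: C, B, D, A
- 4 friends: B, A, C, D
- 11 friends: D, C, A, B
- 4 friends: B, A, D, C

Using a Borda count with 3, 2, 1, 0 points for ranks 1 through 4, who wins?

C: 8·0 + 7·1 + 8·2 + 9·3 + 4·1 + 11·2 + 4·0 = 76
A: 8·3 + 7·3 + 8·1 + 9·0 + 4·2 + 11·1 + 4·2 = 80
B: 8·1 + 7·2 + 8·3 + 9·2 + 4·3 + 11·0 + 4·3 = 88
D: 8·2 + 7·0 + 8·0 + 9·1 + 4·0 + 11·3 + 4·1 = 62
B has the highest Borda score (88).

B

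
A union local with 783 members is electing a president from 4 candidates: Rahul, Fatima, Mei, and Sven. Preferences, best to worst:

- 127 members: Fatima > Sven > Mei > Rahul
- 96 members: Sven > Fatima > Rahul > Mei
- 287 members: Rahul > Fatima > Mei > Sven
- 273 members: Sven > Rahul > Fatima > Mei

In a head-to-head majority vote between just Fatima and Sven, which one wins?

Fatima

Voters preferring Fatima to Sven: 414; preferring Sven to Fatima: 369.
Fatima wins the head-to-head.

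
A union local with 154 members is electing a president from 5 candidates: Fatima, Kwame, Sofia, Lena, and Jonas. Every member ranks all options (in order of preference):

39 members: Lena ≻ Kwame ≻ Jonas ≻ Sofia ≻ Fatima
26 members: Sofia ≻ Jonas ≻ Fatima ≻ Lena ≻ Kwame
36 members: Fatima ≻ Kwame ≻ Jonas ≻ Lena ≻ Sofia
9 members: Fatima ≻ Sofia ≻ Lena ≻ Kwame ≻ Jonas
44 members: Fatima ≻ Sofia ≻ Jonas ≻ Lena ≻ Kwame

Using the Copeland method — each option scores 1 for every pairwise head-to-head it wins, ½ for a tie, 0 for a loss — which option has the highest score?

Fatima: beats Kwame, Sofia, Lena, and Jonas → score 4.
Kwame: beats Jonas; loses to Fatima, Sofia, and Lena → score 1.
Sofia: beats Kwame, Lena, and Jonas; loses to Fatima → score 3.
Lena: beats Kwame; loses to Fatima, Sofia, and Jonas → score 1.
Jonas: beats Lena; loses to Fatima, Kwame, and Sofia → score 1.
Fatima has the best pairwise record.

Fatima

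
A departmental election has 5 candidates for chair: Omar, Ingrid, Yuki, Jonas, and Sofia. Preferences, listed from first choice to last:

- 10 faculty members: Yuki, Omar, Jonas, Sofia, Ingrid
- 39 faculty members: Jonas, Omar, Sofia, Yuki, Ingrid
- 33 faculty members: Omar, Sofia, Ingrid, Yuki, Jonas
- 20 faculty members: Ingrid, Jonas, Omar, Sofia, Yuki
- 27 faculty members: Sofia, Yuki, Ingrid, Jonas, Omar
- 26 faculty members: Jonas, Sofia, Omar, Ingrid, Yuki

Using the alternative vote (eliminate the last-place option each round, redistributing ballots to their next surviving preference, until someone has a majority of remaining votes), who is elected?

Jonas

Round 1: Omar 33, Ingrid 20, Yuki 10, Jonas 65, Sofia 27. Eliminate Yuki.
Round 2: Omar 43, Ingrid 20, Jonas 65, Sofia 27. Eliminate Ingrid.
Round 3: Omar 43, Jonas 85, Sofia 27. Jonas has a majority.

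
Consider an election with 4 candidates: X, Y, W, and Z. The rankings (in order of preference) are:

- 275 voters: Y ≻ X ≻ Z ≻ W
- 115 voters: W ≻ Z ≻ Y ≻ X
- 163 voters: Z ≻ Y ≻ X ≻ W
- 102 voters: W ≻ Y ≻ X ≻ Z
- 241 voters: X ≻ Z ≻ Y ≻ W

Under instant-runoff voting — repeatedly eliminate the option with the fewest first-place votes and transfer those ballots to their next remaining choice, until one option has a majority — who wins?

Y

Round 1: X 241, Y 275, W 217, Z 163. Eliminate Z.
Round 2: X 241, Y 438, W 217. Eliminate W.
Round 3: X 241, Y 655. Y has a majority.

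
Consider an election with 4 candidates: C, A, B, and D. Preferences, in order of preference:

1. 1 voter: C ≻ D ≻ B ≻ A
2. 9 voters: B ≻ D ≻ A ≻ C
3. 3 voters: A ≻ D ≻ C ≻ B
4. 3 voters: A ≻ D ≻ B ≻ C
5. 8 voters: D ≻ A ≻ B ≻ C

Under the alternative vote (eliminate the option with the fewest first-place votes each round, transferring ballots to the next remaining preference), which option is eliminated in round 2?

Round 1: C 1, A 6, B 9, D 8. Eliminate C.
Round 2: A 6, B 9, D 9. Eliminate A.

A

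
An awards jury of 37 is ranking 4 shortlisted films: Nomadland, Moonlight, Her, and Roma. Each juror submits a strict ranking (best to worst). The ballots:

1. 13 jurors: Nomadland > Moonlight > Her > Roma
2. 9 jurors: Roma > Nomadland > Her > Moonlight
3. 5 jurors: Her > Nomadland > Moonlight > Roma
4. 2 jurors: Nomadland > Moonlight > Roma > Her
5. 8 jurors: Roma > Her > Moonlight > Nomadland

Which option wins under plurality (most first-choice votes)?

First-place votes: Nomadland 15, Moonlight 0, Her 5, Roma 17.
Roma has the most first-place votes.

Roma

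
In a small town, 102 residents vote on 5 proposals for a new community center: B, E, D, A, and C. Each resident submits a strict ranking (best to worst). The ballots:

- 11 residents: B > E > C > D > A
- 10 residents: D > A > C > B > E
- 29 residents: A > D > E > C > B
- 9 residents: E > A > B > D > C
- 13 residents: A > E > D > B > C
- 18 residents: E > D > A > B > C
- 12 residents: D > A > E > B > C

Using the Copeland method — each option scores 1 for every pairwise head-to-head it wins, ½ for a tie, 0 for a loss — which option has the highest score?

B: beats C; loses to E, D, and A → score 1.
E: beats B and C; ties D; loses to A → score 2.5.
D: beats B and C; ties E and A → score 3.
A: beats B, E, and C; ties D → score 3.5.
C: loses to B, E, D, and A → score 0.
A has the best pairwise record.

A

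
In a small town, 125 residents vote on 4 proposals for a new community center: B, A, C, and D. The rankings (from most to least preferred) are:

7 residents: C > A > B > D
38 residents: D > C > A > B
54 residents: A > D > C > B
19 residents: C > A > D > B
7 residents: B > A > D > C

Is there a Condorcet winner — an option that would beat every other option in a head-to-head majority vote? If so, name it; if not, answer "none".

Checking pairwise contests:
A beats B 118–7.
C beats A 64–61.
D beats C 99–26.
A beats D 87–38.
Every option loses at least one head-to-head, so there is no Condorcet winner.

none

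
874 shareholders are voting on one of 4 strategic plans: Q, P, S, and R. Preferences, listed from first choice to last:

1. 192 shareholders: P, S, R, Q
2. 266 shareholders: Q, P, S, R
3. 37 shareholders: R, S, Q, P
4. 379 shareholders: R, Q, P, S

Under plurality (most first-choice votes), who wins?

R

First-place votes: Q 266, P 192, S 0, R 416.
R has the most first-place votes.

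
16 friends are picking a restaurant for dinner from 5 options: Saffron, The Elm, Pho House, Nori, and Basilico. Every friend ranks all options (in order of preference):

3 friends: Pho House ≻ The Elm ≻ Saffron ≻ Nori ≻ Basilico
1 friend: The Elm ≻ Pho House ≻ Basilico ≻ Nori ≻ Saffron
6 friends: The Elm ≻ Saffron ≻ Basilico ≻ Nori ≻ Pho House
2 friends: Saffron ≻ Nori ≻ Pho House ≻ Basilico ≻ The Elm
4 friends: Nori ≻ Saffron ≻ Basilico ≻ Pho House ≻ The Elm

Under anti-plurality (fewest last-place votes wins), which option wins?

Last-place votes: Saffron 1, The Elm 6, Pho House 6, Nori 0, Basilico 3.
Nori is ranked last by the fewest voters, so Nori wins.

Nori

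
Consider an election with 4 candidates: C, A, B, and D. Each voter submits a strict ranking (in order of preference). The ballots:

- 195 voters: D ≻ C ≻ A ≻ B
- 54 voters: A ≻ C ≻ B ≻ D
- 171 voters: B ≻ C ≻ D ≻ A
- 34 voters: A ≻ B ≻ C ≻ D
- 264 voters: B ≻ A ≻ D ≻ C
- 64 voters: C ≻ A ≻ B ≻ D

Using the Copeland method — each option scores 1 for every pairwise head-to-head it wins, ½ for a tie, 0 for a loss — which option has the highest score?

C: beats A; loses to B and D → score 1.
A: beats D; loses to C and B → score 1.
B: beats C, A, and D → score 3.
D: beats C; loses to A and B → score 1.
B has the best pairwise record.

B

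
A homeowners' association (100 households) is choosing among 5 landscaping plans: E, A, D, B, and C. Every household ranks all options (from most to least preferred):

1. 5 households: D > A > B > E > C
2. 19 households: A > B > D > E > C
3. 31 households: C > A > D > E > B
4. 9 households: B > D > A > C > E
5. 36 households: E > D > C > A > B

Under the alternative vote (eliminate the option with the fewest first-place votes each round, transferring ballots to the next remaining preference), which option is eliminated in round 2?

Round 1: E 36, A 19, D 5, B 9, C 31. Eliminate D.
Round 2: E 36, A 24, B 9, C 31. Eliminate B.

B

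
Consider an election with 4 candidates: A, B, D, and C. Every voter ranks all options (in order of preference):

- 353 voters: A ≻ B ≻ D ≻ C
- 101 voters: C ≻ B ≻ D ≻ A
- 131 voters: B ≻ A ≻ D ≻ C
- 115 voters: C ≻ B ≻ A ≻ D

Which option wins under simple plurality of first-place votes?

First-place votes: A 353, B 131, D 0, C 216.
A has the most first-place votes.

A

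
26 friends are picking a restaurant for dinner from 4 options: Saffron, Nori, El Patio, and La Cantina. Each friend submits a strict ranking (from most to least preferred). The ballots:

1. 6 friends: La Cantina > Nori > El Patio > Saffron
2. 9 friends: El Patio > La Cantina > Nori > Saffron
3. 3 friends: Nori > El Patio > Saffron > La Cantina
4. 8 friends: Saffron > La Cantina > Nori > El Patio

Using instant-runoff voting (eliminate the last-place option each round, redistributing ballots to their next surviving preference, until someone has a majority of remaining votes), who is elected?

Round 1: Saffron 8, Nori 3, El Patio 9, La Cantina 6. Eliminate Nori.
Round 2: Saffron 8, El Patio 12, La Cantina 6. Eliminate La Cantina.
Round 3: Saffron 8, El Patio 18. El Patio has a majority.

El Patio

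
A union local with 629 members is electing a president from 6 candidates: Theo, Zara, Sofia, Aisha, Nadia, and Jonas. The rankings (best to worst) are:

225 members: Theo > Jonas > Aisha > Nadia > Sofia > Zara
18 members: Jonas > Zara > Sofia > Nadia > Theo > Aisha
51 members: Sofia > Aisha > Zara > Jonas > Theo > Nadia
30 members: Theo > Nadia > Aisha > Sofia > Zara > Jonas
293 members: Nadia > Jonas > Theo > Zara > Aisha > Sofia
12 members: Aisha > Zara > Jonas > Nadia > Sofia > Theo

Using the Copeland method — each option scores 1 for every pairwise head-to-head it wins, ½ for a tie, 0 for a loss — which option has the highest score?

Nadia

Theo: beats Zara, Sofia, and Aisha; loses to Nadia and Jonas → score 3.
Zara: beats Sofia; loses to Theo, Aisha, Nadia, and Jonas → score 1.
Sofia: loses to Theo, Zara, Aisha, Nadia, and Jonas → score 0.
Aisha: beats Zara and Sofia; loses to Theo, Nadia, and Jonas → score 2.
Nadia: beats Theo, Zara, Sofia, Aisha, and Jonas → score 5.
Jonas: beats Theo, Zara, Sofia, and Aisha; loses to Nadia → score 4.
Nadia has the best pairwise record.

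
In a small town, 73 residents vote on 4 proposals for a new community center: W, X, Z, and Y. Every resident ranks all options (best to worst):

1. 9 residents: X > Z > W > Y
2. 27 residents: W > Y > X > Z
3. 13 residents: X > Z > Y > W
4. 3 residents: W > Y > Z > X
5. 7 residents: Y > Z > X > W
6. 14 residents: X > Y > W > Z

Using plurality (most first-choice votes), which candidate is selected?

X

First-place votes: W 30, X 36, Z 0, Y 7.
X has the most first-place votes.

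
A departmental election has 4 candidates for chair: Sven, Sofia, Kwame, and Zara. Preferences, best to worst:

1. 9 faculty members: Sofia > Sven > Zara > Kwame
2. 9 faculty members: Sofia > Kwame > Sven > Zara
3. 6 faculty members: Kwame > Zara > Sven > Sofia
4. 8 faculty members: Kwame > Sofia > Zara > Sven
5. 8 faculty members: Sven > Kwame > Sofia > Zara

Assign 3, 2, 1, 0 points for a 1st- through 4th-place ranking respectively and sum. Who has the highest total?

Sven: 9·2 + 9·1 + 6·1 + 8·0 + 8·3 = 57
Sofia: 9·3 + 9·3 + 6·0 + 8·2 + 8·1 = 78
Kwame: 9·0 + 9·2 + 6·3 + 8·3 + 8·2 = 76
Zara: 9·1 + 9·0 + 6·2 + 8·1 + 8·0 = 29
Sofia has the highest Borda score (78).

Sofia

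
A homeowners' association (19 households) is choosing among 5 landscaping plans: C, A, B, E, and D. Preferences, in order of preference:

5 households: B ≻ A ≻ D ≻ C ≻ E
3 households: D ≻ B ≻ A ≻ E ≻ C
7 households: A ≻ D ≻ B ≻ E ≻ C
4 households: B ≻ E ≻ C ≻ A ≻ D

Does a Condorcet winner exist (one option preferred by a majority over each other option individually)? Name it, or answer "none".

Checking pairwise contests:
A beats C 15–4.
B beats A 12–7.
D beats B 10–9.
A beats E 15–4.
A beats D 16–3.
Every option loses at least one head-to-head, so there is no Condorcet winner.

none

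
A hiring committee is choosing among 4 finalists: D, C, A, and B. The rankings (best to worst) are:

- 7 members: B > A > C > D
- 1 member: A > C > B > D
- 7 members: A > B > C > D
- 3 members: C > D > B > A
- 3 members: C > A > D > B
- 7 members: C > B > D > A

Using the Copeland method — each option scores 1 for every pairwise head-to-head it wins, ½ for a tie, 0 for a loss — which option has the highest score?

D: loses to C, A, and B → score 0.
C: beats D; ties B; loses to A → score 1.5.
A: beats D and C; loses to B → score 2.
B: beats D and A; ties C → score 2.5.
B has the best pairwise record.

B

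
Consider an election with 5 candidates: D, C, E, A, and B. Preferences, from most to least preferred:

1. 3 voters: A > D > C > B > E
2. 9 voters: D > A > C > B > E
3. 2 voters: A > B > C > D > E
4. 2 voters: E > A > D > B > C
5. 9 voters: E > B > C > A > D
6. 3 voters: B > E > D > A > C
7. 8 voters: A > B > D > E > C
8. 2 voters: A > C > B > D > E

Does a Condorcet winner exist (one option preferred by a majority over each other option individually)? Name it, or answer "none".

A

A vs D: 26–12 for A.
A vs C: 29–9 for A.
A vs E: 24–14 for A.
A vs B: 26–12 for A.
A beats every other option head-to-head.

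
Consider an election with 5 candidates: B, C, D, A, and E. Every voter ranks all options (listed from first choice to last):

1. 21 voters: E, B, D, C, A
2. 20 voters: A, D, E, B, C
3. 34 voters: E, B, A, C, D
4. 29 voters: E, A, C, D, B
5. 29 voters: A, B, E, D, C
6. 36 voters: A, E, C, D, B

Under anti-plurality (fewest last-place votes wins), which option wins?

Last-place votes: B 65, C 49, D 34, A 21, E 0.
E is ranked last by the fewest voters, so E wins.

E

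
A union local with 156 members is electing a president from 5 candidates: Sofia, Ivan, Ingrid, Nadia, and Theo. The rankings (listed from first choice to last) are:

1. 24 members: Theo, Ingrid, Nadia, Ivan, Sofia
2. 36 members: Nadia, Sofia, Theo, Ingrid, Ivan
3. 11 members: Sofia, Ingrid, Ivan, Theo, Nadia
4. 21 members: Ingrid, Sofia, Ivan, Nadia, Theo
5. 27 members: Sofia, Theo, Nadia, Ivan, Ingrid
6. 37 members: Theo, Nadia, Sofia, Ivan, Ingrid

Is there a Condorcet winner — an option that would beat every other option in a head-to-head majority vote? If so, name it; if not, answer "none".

none

Checking pairwise contests:
Nadia beats Sofia 97–59.
Sofia beats Ivan 132–24.
Sofia beats Ingrid 111–45.
Theo beats Nadia 99–57.
Sofia beats Theo 95–61.
Every option loses at least one head-to-head, so there is no Condorcet winner.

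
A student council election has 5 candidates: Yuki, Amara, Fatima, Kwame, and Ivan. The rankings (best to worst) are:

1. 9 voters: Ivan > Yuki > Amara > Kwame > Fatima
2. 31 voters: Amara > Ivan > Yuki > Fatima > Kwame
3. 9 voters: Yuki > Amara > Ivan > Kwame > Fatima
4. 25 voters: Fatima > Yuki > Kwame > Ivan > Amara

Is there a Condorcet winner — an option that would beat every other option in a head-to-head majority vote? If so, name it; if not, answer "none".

Checking pairwise contests:
Ivan beats Yuki 40–34.
Yuki beats Amara 43–31.
Yuki beats Fatima 49–25.
Yuki beats Kwame 74–0.
Amara beats Ivan 40–34.
Every option loses at least one head-to-head, so there is no Condorcet winner.

none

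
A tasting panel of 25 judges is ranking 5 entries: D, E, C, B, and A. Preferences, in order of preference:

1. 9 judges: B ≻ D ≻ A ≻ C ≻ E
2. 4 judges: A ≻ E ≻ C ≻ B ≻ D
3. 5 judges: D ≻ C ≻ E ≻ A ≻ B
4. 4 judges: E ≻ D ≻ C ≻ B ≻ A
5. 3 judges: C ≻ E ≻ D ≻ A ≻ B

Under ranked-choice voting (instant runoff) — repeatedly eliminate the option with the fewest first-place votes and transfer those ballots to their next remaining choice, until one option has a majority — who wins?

E

Round 1: D 5, E 4, C 3, B 9, A 4. Eliminate C.
Round 2: D 5, E 7, B 9, A 4. Eliminate A.
Round 3: D 5, E 11, B 9. Eliminate D.
Round 4: E 16, B 9. E has a majority.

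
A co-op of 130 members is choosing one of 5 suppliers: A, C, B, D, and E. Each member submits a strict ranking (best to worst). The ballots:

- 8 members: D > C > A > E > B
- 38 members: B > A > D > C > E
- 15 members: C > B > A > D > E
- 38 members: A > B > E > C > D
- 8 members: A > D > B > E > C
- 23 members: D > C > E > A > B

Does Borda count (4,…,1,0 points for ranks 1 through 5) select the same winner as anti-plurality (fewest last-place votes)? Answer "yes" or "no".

yes

Borda — scores: A 367, C 229, B 327, D 239, E 138. Winner: A.
Anti-plurality — last-place votes: A 0, C 8, B 31, D 38, E 53. Winner: A.
The two methods agree.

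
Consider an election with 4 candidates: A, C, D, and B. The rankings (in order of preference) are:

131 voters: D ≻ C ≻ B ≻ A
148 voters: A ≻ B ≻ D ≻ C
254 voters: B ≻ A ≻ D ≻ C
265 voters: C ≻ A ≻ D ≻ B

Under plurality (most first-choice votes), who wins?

First-place votes: A 148, C 265, D 131, B 254.
C has the most first-place votes.

C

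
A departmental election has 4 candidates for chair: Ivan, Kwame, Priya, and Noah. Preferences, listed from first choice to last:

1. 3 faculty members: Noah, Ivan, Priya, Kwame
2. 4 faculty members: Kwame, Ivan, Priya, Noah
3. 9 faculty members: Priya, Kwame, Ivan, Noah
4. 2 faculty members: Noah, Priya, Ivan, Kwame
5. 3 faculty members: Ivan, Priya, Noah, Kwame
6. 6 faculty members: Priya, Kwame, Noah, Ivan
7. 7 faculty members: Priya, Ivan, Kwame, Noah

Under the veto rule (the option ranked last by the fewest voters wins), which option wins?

Priya

Last-place votes: Ivan 6, Kwame 8, Priya 0, Noah 20.
Priya is ranked last by the fewest voters, so Priya wins.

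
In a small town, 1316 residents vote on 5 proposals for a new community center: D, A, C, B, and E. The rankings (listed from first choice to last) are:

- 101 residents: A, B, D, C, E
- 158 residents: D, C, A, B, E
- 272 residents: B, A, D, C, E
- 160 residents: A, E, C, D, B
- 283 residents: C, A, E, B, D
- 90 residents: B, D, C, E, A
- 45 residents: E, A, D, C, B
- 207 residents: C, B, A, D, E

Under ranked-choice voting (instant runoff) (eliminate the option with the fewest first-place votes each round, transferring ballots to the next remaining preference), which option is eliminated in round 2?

D

Round 1: D 158, A 261, C 490, B 362, E 45. Eliminate E.
Round 2: D 158, A 306, C 490, B 362. Eliminate D.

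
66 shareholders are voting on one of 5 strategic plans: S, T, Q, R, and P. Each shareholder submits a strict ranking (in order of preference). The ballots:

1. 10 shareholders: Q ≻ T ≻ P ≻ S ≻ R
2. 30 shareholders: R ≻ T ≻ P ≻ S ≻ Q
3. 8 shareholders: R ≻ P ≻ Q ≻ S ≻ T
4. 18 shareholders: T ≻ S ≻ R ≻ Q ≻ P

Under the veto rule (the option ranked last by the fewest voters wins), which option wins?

S

Last-place votes: S 0, T 8, Q 30, R 10, P 18.
S is ranked last by the fewest voters, so S wins.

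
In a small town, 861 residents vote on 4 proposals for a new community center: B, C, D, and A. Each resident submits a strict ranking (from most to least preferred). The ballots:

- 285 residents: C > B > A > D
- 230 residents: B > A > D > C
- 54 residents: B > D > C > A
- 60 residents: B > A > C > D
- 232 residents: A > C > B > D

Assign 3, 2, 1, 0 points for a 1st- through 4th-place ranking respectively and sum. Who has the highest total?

B: 285·2 + 230·3 + 54·3 + 60·3 + 232·1 = 1834
C: 285·3 + 230·0 + 54·1 + 60·1 + 232·2 = 1433
D: 285·0 + 230·1 + 54·2 + 60·0 + 232·0 = 338
A: 285·1 + 230·2 + 54·0 + 60·2 + 232·3 = 1561
B has the highest Borda score (1834).

B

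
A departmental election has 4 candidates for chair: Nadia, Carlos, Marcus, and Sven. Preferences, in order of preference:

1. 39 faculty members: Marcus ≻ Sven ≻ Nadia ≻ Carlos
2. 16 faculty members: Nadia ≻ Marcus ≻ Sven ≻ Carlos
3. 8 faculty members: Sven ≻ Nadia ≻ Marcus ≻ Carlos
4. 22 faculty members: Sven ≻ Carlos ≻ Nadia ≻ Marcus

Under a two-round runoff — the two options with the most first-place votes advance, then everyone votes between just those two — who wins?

Round 1 first-place votes: Nadia 16, Carlos 0, Marcus 39, Sven 30.
Marcus and Sven advance.
Runoff: Marcus is preferred to Sven by 55 voters; Sven by 30.
Marcus wins the runoff.

Marcus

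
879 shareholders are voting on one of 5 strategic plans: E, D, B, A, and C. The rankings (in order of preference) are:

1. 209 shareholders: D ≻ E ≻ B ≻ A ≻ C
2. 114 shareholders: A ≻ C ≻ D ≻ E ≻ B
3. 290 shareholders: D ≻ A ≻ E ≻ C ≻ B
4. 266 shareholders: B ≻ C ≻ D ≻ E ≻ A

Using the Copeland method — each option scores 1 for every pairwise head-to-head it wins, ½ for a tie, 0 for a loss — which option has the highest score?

D

E: beats B, A, and C; loses to D → score 3.
D: beats E, B, A, and C → score 4.
B: beats A and C; loses to E and D → score 2.
A: beats C; loses to E, D, and B → score 1.
C: loses to E, D, B, and A → score 0.
D has the best pairwise record.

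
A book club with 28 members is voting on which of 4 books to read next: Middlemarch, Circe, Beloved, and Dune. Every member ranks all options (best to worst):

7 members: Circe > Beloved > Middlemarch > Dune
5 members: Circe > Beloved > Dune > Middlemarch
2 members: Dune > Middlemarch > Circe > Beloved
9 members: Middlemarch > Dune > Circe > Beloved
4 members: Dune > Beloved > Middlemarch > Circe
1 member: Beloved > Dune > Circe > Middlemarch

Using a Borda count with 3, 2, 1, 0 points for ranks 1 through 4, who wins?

Middlemarch: 7·1 + 5·0 + 2·2 + 9·3 + 4·1 + 1·0 = 42
Circe: 7·3 + 5·3 + 2·1 + 9·1 + 4·0 + 1·1 = 48
Beloved: 7·2 + 5·2 + 2·0 + 9·0 + 4·2 + 1·3 = 35
Dune: 7·0 + 5·1 + 2·3 + 9·2 + 4·3 + 1·2 = 43
Circe has the highest Borda score (48).

Circe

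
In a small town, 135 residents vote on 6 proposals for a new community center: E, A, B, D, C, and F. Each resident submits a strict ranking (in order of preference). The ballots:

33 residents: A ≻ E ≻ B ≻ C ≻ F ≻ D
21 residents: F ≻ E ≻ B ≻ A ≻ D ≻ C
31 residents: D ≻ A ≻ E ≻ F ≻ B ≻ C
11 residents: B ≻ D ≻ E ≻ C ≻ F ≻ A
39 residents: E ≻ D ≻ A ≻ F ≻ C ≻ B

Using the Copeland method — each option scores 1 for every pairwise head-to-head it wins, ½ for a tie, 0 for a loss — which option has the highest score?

E

E: beats A, B, D, C, and F → score 5.
A: beats B, C, and F; loses to E and D → score 3.
B: beats C; loses to E, A, D, and F → score 1.
D: beats A, B, C, and F; loses to E → score 4.
C: loses to E, A, B, D, and F → score 0.
F: beats B and C; loses to E, A, and D → score 2.
E has the best pairwise record.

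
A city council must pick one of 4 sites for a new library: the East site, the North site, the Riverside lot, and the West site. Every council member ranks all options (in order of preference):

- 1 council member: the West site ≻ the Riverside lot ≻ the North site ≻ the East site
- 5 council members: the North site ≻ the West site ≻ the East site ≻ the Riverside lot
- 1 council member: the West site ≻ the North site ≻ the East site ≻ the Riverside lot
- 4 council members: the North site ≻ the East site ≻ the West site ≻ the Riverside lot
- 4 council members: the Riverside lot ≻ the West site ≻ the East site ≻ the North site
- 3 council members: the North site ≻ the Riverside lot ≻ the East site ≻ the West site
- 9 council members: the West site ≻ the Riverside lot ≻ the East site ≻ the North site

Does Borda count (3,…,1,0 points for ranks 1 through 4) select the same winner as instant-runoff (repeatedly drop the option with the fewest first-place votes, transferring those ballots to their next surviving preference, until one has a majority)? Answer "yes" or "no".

Borda — scores: the East site 30, the North site 39, the Riverside lot 38, the West site 55. Winner: the West site.
Instant-runoff — R1 the East site 0, the North site 12, the Riverside lot 4, the West site 11 (the East site out); R2 the North site 12, the Riverside lot 4, the West site 11 (the Riverside lot out); R3 the North site 12, the West site 15 (the West site winner). Winner: the West site.
The two methods agree.

yes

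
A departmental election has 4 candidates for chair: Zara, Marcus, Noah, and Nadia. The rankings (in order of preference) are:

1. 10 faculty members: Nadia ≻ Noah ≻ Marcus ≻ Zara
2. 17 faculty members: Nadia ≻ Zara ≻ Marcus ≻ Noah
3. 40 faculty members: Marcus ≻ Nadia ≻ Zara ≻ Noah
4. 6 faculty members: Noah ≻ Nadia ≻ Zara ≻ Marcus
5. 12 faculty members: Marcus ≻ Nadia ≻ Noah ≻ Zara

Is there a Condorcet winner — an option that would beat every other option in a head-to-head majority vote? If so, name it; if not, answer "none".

Marcus

Marcus vs Zara: 62–23 for Marcus.
Marcus vs Noah: 69–16 for Marcus.
Marcus vs Nadia: 52–33 for Marcus.
Marcus beats every other option head-to-head.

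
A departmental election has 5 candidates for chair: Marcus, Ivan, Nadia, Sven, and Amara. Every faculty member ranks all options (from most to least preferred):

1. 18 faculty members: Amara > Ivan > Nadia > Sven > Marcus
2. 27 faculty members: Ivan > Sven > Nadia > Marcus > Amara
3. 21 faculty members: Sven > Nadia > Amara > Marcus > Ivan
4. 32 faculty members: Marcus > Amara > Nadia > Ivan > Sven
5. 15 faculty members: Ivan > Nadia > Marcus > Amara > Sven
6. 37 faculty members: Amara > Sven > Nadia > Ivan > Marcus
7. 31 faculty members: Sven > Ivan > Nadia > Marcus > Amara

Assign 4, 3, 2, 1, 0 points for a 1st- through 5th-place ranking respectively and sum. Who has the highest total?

Sven

Marcus: 18·0 + 27·1 + 21·1 + 32·4 + 15·2 + 37·0 + 31·1 = 237
Ivan: 18·3 + 27·4 + 21·0 + 32·1 + 15·4 + 37·1 + 31·3 = 384
Nadia: 18·2 + 27·2 + 21·3 + 32·2 + 15·3 + 37·2 + 31·2 = 398
Sven: 18·1 + 27·3 + 21·4 + 32·0 + 15·0 + 37·3 + 31·4 = 418
Amara: 18·4 + 27·0 + 21·2 + 32·3 + 15·1 + 37·4 + 31·0 = 373
Sven has the highest Borda score (418).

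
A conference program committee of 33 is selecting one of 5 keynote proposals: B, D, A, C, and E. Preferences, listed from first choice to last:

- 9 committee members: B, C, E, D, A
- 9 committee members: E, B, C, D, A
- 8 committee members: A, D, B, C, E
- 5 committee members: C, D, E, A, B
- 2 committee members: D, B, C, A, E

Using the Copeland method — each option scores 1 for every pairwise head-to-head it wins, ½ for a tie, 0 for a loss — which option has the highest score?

B: beats D, A, C, and E → score 4.
D: beats A; loses to B, C, and E → score 1.
A: loses to B, D, C, and E → score 0.
C: beats D, A, and E; loses to B → score 3.
E: beats D and A; loses to B and C → score 2.
B has the best pairwise record.

B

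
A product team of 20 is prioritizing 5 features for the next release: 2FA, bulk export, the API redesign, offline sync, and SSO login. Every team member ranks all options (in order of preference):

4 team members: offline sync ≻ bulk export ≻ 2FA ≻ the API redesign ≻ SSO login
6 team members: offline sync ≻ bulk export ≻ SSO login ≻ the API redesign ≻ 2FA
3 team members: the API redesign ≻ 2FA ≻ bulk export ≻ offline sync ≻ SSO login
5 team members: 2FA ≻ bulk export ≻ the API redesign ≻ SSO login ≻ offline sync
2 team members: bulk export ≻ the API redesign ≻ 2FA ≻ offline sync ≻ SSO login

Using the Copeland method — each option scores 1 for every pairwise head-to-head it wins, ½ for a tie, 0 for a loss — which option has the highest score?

2FA: beats SSO login; ties offline sync; loses to bulk export and the API redesign → score 1.5.
bulk export: beats 2FA, the API redesign, and SSO login; ties offline sync → score 3.5.
the API redesign: beats 2FA and SSO login; ties offline sync; loses to bulk export → score 2.5.
offline sync: beats SSO login; ties 2FA, bulk export, and the API redesign → score 2.5.
SSO login: loses to 2FA, bulk export, the API redesign, and offline sync → score 0.
bulk export has the best pairwise record.

bulk export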